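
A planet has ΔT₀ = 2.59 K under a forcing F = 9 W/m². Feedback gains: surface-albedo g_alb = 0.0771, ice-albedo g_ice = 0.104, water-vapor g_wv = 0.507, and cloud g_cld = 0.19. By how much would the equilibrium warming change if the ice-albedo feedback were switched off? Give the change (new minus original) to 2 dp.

Original: g = 0.8781, ΔT = 2.59/(1−0.8781) = 21.2469 K.
Without ice-albedo: g' = 0.7741, ΔT' = 2.59/(1−0.7741) = 11.4653 K.
Change = 11.4653 − 21.2469 = -9.78 K.

-9.78 K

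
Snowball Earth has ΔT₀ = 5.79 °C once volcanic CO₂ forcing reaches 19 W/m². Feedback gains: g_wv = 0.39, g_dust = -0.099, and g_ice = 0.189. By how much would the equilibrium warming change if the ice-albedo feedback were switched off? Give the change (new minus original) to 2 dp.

-2.97 °C

Original: g = 0.48, ΔT = 5.79/(1−0.48) = 11.1346 °C.
Without ice-albedo: g' = 0.291, ΔT' = 5.79/(1−0.291) = 8.1664 °C.
Change = 8.1664 − 11.1346 = -2.97 °C.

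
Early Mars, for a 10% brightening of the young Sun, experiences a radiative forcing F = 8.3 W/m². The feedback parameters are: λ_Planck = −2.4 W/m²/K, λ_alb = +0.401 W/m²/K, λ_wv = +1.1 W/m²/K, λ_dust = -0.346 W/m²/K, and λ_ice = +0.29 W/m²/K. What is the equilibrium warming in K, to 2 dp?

Net feedback parameter λ = (−2.4) + (+0.401) + (+1.1) + (-0.346) + (+0.29) = -0.955 W/m²/K.
ΔT = −F/λ = −8.3/(-0.955) = 8.69 K.

8.69 K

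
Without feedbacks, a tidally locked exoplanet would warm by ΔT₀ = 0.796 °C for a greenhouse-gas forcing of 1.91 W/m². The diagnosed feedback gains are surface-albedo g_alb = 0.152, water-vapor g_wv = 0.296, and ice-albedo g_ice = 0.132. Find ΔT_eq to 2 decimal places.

1.90 °C

Total gain g = 0.152 + 0.296 + 0.132 = 0.58.
Amplification A = 1/(1 − 0.58) = 2.381.
ΔT = 0.796 × 2.381 = 1.90 °C.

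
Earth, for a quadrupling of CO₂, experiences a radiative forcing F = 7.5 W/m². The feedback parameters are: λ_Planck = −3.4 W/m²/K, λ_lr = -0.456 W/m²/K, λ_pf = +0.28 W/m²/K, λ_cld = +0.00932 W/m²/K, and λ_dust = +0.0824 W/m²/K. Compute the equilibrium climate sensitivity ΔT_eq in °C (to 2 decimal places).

Net feedback parameter λ = (−3.4) + (-0.456) + (+0.28) + (+0.00932) + (+0.0824) = -3.48428 W/m²/K.
ΔT = −F/λ = −7.5/(-3.48428) = 2.15 °C.

2.15 °C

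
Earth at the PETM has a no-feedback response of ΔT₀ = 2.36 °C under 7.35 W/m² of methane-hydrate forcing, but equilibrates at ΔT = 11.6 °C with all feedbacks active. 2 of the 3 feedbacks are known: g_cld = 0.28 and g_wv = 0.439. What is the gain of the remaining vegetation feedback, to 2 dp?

0.08

Amplification A = ΔT/ΔT₀ = 11.6/2.36 = 4.915.
Total gain g = 1 − 1/A = 1 − 1/4.915 = 0.7965.
Known gains sum to 0.28 + 0.439 = 0.719.
g_veg = 0.7965 − 0.719 = 0.08.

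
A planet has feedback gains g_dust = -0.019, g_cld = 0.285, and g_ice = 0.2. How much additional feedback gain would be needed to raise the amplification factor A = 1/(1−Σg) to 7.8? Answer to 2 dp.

0.41

Current total gain = 0.466.
Target gain for A = 7.8: g* = 1 − 1/7.8 = 0.8718.
Additional gain needed = 0.8718 − 0.466 = 0.41.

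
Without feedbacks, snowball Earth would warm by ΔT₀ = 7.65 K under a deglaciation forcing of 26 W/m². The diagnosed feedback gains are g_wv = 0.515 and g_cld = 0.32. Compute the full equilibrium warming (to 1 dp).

Total gain g = 0.515 + 0.32 = 0.835.
Amplification A = 1/(1 − 0.835) = 6.061.
ΔT = 7.65 × 6.061 = 46.4 K.

46.4 K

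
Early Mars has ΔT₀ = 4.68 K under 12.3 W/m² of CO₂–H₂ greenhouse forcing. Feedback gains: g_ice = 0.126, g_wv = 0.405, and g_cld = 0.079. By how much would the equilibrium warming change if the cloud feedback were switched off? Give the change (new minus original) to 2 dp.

Original: g = 0.61, ΔT = 4.68/(1−0.61) = 12.0000 K.
Without cloud: g' = 0.531, ΔT' = 4.68/(1−0.531) = 9.9787 K.
Change = 9.9787 − 12.0000 = -2.02 K.

-2.02 K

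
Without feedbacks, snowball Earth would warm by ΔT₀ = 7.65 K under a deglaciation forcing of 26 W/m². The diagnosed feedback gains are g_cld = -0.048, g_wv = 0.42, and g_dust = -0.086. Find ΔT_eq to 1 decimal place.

10.7 K

Total gain g = -0.048 + 0.42 − 0.086 = 0.286.
Amplification A = 1/(1 − 0.286) = 1.401.
ΔT = 7.65 × 1.401 = 10.7 K.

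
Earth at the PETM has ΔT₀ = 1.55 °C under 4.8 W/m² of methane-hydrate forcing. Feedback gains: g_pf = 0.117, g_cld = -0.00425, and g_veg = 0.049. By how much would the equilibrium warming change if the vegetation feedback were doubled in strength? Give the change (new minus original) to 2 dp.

Original: g = 0.16175, ΔT = 1.55/(1−0.16175) = 1.8491 °C.
With doubled vegetation: g' = 0.21075, ΔT' = 1.55/(1−0.21075) = 1.9639 °C.
Change = 1.9639 − 1.8491 = 0.11 °C.

0.11 °C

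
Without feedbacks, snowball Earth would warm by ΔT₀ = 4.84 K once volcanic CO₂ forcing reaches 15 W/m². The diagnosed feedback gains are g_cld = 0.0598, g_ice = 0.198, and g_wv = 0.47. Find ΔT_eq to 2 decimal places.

Total gain g = 0.0598 + 0.198 + 0.47 = 0.7278.
Amplification A = 1/(1 − 0.7278) = 3.674.
ΔT = 4.84 × 3.674 = 17.78 K.

17.78 K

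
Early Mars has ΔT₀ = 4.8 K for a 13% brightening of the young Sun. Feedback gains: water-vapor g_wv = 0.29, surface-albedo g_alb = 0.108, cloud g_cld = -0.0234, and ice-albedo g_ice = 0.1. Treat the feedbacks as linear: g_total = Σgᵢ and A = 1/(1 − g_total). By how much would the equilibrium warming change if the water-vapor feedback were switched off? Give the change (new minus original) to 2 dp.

Original: g = 0.4746, ΔT = 4.8/(1−0.4746) = 9.1359 K.
Without water-vapor: g' = 0.1846, ΔT' = 4.8/(1−0.1846) = 5.8867 K.
Change = 5.8867 − 9.1359 = -3.25 K.

-3.25 K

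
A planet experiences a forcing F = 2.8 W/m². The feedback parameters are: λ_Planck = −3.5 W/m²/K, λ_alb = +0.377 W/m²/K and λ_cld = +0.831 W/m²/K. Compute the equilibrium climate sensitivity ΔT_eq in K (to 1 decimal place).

Net feedback parameter λ = (−3.5) + (+0.377) + (+0.831) = -2.292 W/m²/K.
ΔT = −F/λ = −2.8/(-2.292) = 1.2 K.

1.2 K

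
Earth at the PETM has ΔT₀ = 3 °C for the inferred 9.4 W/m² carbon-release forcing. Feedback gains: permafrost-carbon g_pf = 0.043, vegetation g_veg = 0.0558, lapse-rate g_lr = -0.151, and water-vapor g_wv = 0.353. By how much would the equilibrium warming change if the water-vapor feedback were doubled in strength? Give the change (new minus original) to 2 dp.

Original: g = 0.3008, ΔT = 3/(1−0.3008) = 4.2906 °C.
With doubled water-vapor: g' = 0.6538, ΔT' = 3/(1−0.6538) = 8.6655 °C.
Change = 8.6655 − 4.2906 = 4.37 °C.

4.37 °C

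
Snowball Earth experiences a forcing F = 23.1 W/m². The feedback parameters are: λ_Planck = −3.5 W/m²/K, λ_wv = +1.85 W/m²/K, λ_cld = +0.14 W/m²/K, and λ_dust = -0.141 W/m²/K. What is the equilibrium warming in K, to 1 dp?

Net feedback parameter λ = (−3.5) + (+1.85) + (+0.14) + (-0.141) = -1.651 W/m²/K.
ΔT = −F/λ = −23.1/(-1.651) = 14.0 K.

14.0 K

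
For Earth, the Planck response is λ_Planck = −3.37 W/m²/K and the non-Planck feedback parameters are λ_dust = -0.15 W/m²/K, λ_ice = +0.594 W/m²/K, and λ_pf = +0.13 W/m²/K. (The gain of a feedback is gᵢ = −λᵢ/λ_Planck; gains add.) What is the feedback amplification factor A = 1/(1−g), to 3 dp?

1.205

Convert to gains: g_dust = -0.15/3.37 = -0.04451; g_ice = 0.594/3.37 = 0.1763; g_pf = 0.13/3.37 = 0.03858.
Total gain g = 0.17037.
A = 1/(1 − 0.17037) = 1.205.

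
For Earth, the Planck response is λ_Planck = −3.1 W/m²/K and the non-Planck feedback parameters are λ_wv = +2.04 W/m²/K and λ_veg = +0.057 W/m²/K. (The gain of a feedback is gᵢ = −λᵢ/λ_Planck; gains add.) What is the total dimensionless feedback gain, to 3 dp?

Convert to gains: g_wv = 2.04/3.1 = 0.6581; g_veg = 0.057/3.1 = 0.01839.
Total gain g = 0.67649.

0.676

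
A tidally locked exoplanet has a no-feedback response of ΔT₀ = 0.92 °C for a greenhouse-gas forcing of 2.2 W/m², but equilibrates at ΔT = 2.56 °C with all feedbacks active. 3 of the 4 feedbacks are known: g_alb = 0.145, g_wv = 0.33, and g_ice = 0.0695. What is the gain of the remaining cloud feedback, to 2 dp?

Amplification A = ΔT/ΔT₀ = 2.56/0.92 = 2.783.
Total gain g = 1 − 1/A = 1 − 1/2.783 = 0.6407.
Known gains sum to 0.145 + 0.33 + 0.0695 = 0.5445.
g_cld = 0.6407 − 0.5445 = 0.10.

0.10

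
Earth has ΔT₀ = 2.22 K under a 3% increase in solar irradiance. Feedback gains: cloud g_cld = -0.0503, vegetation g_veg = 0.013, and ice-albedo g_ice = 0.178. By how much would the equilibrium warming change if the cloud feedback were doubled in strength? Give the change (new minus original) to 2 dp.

Original: g = 0.1407, ΔT = 2.22/(1−0.1407) = 2.5835 K.
With doubled cloud: g' = 0.0904, ΔT' = 2.22/(1−0.0904) = 2.4406 K.
Change = 2.4406 − 2.5835 = -0.14 K.

-0.14 K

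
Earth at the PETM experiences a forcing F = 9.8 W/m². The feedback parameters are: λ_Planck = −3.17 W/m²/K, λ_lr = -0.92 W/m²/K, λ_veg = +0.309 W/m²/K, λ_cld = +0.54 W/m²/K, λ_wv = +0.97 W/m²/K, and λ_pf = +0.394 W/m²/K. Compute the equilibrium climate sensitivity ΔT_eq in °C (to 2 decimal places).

Net feedback parameter λ = (−3.17) + (-0.92) + (+0.309) + (+0.54) + (+0.97) + (+0.394) = -1.877 W/m²/K.
ΔT = −F/λ = −9.8/(-1.877) = 5.22 °C.

5.22 °C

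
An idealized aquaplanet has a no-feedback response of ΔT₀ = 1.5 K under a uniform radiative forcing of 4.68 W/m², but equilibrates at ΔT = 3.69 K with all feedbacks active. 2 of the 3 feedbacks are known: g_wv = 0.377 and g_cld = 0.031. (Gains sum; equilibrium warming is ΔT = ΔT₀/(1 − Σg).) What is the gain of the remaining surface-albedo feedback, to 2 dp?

Amplification A = ΔT/ΔT₀ = 3.69/1.5 = 2.46.
Total gain g = 1 − 1/A = 1 − 1/2.46 = 0.5935.
Known gains sum to 0.377 + 0.031 = 0.408.
g_alb = 0.5935 − 0.408 = 0.19.

0.19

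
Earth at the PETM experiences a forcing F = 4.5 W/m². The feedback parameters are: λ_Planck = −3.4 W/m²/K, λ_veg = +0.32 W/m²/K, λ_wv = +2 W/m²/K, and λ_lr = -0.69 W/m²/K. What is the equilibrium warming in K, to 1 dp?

Net feedback parameter λ = (−3.4) + (+0.32) + (+2) + (-0.69) = -1.77 W/m²/K.
ΔT = −F/λ = −4.5/(-1.77) = 2.5 K.

2.5 K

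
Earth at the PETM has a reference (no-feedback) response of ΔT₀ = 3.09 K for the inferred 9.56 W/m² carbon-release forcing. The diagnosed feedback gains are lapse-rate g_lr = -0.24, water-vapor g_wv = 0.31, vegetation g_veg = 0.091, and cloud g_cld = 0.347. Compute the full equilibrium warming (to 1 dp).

Total gain g = -0.24 + 0.31 + 0.091 + 0.347 = 0.508.
Amplification A = 1/(1 − 0.508) = 2.033.
ΔT = 3.09 × 2.033 = 6.3 K.

6.3 K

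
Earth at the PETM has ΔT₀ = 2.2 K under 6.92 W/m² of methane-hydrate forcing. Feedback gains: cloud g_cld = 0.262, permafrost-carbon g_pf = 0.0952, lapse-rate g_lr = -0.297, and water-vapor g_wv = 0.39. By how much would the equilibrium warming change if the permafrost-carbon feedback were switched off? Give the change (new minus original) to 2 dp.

Original: g = 0.4502, ΔT = 2.2/(1−0.4502) = 4.0015 K.
Without permafrost-carbon: g' = 0.355, ΔT' = 2.2/(1−0.355) = 3.4109 K.
Change = 3.4109 − 4.0015 = -0.59 K.

-0.59 K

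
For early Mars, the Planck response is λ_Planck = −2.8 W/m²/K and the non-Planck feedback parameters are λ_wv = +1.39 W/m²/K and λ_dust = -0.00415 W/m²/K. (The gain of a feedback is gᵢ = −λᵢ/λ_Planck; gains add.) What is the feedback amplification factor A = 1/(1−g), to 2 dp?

1.98

Convert to gains: g_wv = 1.39/2.8 = 0.4964; g_dust = -0.00415/2.8 = -0.001482.
Total gain g = 0.494918.
A = 1/(1 − 0.494918) = 1.98.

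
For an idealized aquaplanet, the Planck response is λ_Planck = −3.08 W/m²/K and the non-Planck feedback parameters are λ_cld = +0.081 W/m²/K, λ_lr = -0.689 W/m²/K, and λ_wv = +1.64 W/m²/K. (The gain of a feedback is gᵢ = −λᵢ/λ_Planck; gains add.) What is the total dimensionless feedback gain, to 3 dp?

Convert to gains: g_cld = 0.081/3.08 = 0.0263; g_lr = -0.689/3.08 = -0.2237; g_wv = 1.64/3.08 = 0.5325.
Total gain g = 0.3351.

0.335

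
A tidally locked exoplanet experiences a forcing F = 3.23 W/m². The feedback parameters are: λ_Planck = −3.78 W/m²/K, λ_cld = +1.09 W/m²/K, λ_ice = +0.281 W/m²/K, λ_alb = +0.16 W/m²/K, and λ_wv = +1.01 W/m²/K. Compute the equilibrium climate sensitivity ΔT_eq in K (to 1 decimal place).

Net feedback parameter λ = (−3.78) + (+1.09) + (+0.281) + (+0.16) + (+1.01) = -1.239 W/m²/K.
ΔT = −F/λ = −3.23/(-1.239) = 2.6 K.

2.6 K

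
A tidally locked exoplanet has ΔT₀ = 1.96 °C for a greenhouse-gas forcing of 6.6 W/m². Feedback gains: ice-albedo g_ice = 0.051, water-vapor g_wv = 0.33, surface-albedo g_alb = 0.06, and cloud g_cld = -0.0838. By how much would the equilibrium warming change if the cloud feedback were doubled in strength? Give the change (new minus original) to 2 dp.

-0.35 °C

Original: g = 0.3572, ΔT = 1.96/(1−0.3572) = 3.0492 °C.
With doubled cloud: g' = 0.2734, ΔT' = 1.96/(1−0.2734) = 2.6975 °C.
Change = 2.6975 − 3.0492 = -0.35 °C.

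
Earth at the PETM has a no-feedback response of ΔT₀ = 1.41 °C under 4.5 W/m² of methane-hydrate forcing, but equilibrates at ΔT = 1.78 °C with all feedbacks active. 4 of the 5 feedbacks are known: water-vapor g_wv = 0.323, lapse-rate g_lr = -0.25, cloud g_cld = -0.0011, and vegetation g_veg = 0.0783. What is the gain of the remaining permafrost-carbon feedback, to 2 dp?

0.06

Amplification A = ΔT/ΔT₀ = 1.78/1.41 = 1.262.
Total gain g = 1 − 1/A = 1 − 1/1.262 = 0.2076.
Known gains sum to 0.323 − 0.25 − 0.0011 + 0.0783 = 0.1502.
g_pf = 0.2076 − 0.1502 = 0.06.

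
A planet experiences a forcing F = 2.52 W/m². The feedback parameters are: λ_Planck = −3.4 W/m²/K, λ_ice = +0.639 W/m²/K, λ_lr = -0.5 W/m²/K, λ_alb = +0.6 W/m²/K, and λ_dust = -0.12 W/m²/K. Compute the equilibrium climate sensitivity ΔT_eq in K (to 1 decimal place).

0.9 K

Net feedback parameter λ = (−3.4) + (+0.639) + (-0.5) + (+0.6) + (-0.12) = -2.781 W/m²/K.
ΔT = −F/λ = −2.52/(-2.781) = 0.9 K.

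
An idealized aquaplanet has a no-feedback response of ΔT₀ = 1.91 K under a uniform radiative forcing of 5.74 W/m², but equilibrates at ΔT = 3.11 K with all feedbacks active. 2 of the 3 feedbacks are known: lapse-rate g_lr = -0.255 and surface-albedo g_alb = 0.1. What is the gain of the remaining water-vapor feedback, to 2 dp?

Amplification A = ΔT/ΔT₀ = 3.11/1.91 = 1.628.
Total gain g = 1 − 1/A = 1 − 1/1.628 = 0.3857.
Known gains sum to -0.255 + 0.1 = -0.155.
g_wv = 0.3857 + 0.155 = 0.54.

0.54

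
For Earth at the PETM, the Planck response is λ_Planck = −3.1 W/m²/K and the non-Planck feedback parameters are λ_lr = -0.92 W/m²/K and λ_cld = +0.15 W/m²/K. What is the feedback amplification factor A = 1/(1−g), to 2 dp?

0.80

Convert to gains: g_lr = -0.92/3.1 = -0.2968; g_cld = 0.15/3.1 = 0.04839.
Total gain g = -0.24841.
A = 1/(1 + 0.24841) = 0.80.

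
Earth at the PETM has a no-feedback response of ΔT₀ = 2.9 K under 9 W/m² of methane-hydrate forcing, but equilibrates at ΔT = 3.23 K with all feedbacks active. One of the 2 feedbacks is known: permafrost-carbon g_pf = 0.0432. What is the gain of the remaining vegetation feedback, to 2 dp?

0.06

Amplification A = ΔT/ΔT₀ = 3.23/2.9 = 1.114.
Total gain g = 1 − 1/A = 1 − 1/1.114 = 0.1023.
The known gain is 0.0432.
g_veg = 0.1023 − 0.0432 = 0.06.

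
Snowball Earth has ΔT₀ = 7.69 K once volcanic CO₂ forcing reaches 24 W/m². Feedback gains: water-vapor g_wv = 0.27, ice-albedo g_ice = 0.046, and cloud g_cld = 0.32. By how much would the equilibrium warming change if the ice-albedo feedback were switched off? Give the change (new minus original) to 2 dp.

-2.37 K

Original: g = 0.636, ΔT = 7.69/(1−0.636) = 21.1264 K.
Without ice-albedo: g' = 0.59, ΔT' = 7.69/(1−0.59) = 18.7561 K.
Change = 18.7561 − 21.1264 = -2.37 K.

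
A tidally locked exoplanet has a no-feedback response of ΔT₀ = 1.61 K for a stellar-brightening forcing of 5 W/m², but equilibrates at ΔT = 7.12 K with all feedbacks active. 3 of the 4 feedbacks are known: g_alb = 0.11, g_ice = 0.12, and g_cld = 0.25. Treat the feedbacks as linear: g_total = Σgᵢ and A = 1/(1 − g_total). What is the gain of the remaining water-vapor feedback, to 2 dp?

0.29

Amplification A = ΔT/ΔT₀ = 7.12/1.61 = 4.422.
Total gain g = 1 − 1/A = 1 − 1/4.422 = 0.7739.
Known gains sum to 0.11 + 0.12 + 0.25 = 0.48.
g_wv = 0.7739 − 0.48 = 0.29.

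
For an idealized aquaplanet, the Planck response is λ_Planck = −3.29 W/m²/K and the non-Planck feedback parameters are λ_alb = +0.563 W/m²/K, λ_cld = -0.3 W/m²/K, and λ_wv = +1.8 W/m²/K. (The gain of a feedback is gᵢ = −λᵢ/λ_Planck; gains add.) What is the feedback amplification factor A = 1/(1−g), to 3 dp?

2.681

Convert to gains: g_alb = 0.563/3.29 = 0.1711; g_cld = -0.3/3.29 = -0.09119; g_wv = 1.8/3.29 = 0.5471.
Total gain g = 0.62701.
A = 1/(1 − 0.62701) = 2.681.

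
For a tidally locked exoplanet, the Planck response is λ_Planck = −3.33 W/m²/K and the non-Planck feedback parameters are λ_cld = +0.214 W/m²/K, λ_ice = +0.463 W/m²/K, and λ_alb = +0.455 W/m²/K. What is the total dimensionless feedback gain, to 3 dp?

0.340

Convert to gains: g_cld = 0.214/3.33 = 0.06426; g_ice = 0.463/3.33 = 0.139; g_alb = 0.455/3.33 = 0.1366.
Total gain g = 0.33986.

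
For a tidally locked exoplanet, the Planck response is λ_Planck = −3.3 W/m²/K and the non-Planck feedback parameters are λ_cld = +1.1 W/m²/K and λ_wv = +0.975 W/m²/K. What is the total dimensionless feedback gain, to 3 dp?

0.629

Convert to gains: g_cld = 1.1/3.3 = 0.3333; g_wv = 0.975/3.3 = 0.2955.
Total gain g = 0.6288.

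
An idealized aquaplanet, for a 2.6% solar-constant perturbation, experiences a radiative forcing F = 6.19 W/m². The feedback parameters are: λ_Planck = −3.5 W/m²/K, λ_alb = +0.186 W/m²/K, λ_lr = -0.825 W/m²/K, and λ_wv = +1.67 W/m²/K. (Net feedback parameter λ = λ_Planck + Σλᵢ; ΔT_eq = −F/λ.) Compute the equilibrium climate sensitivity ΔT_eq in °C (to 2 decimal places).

2.51 °C

Net feedback parameter λ = (−3.5) + (+0.186) + (-0.825) + (+1.67) = -2.469 W/m²/K.
ΔT = −F/λ = −6.19/(-2.469) = 2.51 °C.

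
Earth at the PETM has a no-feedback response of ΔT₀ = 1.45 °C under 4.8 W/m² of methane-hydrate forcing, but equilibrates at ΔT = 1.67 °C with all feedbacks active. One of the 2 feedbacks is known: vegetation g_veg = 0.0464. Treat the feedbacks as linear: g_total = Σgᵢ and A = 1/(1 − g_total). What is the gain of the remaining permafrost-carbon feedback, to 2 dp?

0.09

Amplification A = ΔT/ΔT₀ = 1.67/1.45 = 1.152.
Total gain g = 1 − 1/A = 1 − 1/1.152 = 0.1319.
The known gain is 0.0464.
g_pf = 0.1319 − 0.0464 = 0.09.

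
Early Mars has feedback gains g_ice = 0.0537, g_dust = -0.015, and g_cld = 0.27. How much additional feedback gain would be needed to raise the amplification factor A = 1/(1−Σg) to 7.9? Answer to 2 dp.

0.56

Current total gain = 0.3087.
Target gain for A = 7.9: g* = 1 − 1/7.9 = 0.8734.
Additional gain needed = 0.8734 − 0.3087 = 0.56.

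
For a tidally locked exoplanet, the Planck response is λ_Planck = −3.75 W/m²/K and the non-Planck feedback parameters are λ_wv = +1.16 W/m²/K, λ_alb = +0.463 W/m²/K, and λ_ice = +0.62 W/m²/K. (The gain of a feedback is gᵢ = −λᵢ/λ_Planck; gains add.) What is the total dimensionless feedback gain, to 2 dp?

Convert to gains: g_wv = 1.16/3.75 = 0.3093; g_alb = 0.463/3.75 = 0.1235; g_ice = 0.62/3.75 = 0.1653.
Total gain g = 0.5981.

0.60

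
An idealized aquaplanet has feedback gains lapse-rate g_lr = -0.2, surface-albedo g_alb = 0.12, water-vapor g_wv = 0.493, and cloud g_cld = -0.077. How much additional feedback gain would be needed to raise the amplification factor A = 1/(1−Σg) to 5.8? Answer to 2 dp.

Current total gain = 0.336.
Target gain for A = 5.8: g* = 1 − 1/5.8 = 0.8276.
Additional gain needed = 0.8276 − 0.336 = 0.49.

0.49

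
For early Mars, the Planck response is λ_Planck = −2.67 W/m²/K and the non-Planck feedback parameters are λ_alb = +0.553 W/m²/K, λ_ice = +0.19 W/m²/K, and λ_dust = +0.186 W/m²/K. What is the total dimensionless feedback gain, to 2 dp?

Convert to gains: g_alb = 0.553/2.67 = 0.2071; g_ice = 0.19/2.67 = 0.07116; g_dust = 0.186/2.67 = 0.06966.
Total gain g = 0.34792.

0.35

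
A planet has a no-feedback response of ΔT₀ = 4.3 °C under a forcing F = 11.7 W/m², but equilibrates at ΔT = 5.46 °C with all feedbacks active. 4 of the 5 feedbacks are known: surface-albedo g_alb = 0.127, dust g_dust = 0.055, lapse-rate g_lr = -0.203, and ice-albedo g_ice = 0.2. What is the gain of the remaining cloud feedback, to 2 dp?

Amplification A = ΔT/ΔT₀ = 5.46/4.3 = 1.27.
Total gain g = 1 − 1/A = 1 − 1/1.27 = 0.2126.
Known gains sum to 0.127 + 0.055 − 0.203 + 0.2 = 0.179.
g_cld = 0.2126 − 0.179 = 0.03.

0.03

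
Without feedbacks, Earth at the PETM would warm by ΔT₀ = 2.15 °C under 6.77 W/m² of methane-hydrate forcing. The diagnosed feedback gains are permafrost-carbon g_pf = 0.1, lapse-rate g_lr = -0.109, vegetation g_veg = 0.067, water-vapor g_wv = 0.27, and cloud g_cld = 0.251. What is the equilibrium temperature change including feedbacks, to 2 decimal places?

5.11 °C

Total gain g = 0.1 − 0.109 + 0.067 + 0.27 + 0.251 = 0.579.
Amplification A = 1/(1 − 0.579) = 2.375.
ΔT = 2.15 × 2.375 = 5.11 °C.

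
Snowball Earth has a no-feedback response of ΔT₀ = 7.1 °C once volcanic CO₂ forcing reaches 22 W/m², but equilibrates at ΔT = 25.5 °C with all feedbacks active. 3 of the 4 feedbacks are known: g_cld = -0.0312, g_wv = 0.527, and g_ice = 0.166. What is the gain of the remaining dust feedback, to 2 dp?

Amplification A = ΔT/ΔT₀ = 25.5/7.1 = 3.592.
Total gain g = 1 − 1/A = 1 − 1/3.592 = 0.7216.
Known gains sum to -0.0312 + 0.527 + 0.166 = 0.6618.
g_dust = 0.7216 − 0.6618 = 0.06.

0.06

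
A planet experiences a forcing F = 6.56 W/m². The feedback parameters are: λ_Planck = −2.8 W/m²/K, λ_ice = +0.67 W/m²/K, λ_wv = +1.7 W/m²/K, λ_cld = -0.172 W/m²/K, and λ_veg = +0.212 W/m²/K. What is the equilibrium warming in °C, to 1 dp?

Net feedback parameter λ = (−2.8) + (+0.67) + (+1.7) + (-0.172) + (+0.212) = -0.39 W/m²/K.
ΔT = −F/λ = −6.56/(-0.39) = 16.8 °C.

16.8 °C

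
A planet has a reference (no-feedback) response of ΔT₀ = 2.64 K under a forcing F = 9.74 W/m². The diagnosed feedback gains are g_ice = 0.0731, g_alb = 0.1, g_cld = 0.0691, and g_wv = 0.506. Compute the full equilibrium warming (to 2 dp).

10.48 K

Total gain g = 0.0731 + 0.1 + 0.0691 + 0.506 = 0.7482.
Amplification A = 1/(1 − 0.7482) = 3.971.
ΔT = 2.64 × 3.971 = 10.48 K.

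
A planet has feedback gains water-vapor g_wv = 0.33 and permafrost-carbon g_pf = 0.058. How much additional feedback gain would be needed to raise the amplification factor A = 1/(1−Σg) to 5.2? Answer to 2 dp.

Current total gain = 0.388.
Target gain for A = 5.2: g* = 1 − 1/5.2 = 0.8077.
Additional gain needed = 0.8077 − 0.388 = 0.42.

0.42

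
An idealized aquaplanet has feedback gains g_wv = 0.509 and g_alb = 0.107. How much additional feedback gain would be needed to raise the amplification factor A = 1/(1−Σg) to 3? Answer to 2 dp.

Current total gain = 0.616.
Target gain for A = 3: g* = 1 − 1/3 = 0.6667.
Additional gain needed = 0.6667 − 0.616 = 0.05.

0.05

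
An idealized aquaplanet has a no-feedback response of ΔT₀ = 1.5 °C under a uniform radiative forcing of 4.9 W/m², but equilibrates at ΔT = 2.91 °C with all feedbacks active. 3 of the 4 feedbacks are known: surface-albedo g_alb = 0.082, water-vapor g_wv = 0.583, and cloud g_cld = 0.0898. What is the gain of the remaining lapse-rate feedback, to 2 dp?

Amplification A = ΔT/ΔT₀ = 2.91/1.5 = 1.94.
Total gain g = 1 − 1/A = 1 − 1/1.94 = 0.4845.
Known gains sum to 0.082 + 0.583 + 0.0898 = 0.7548.
g_lr = 0.4845 − 0.7548 = -0.27.

-0.27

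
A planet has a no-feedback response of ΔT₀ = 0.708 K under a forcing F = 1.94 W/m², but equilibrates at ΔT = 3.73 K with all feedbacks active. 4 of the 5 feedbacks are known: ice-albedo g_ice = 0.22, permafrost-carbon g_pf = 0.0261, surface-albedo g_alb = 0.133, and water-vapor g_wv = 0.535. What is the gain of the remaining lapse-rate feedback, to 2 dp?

-0.10

Amplification A = ΔT/ΔT₀ = 3.73/0.708 = 5.268.
Total gain g = 1 − 1/A = 1 − 1/5.268 = 0.8102.
Known gains sum to 0.22 + 0.0261 + 0.133 + 0.535 = 0.9141.
g_lr = 0.8102 − 0.9141 = -0.10.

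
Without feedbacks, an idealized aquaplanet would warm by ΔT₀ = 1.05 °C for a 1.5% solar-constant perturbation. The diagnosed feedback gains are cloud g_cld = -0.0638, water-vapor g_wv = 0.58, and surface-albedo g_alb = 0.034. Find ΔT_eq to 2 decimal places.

Total gain g = -0.0638 + 0.58 + 0.034 = 0.5502.
Amplification A = 1/(1 − 0.5502) = 2.223.
ΔT = 1.05 × 2.223 = 2.33 °C.

2.33 °C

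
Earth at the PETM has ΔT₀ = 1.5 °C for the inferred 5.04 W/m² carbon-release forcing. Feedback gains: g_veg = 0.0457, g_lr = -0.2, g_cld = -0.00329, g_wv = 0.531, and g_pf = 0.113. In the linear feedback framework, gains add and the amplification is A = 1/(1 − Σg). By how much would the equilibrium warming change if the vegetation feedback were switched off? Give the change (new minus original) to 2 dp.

Original: g = 0.48641, ΔT = 1.5/(1−0.48641) = 2.9206 °C.
Without vegetation: g' = 0.44071, ΔT' = 1.5/(1−0.44071) = 2.6820 °C.
Change = 2.6820 − 2.9206 = -0.24 °C.

-0.24 °C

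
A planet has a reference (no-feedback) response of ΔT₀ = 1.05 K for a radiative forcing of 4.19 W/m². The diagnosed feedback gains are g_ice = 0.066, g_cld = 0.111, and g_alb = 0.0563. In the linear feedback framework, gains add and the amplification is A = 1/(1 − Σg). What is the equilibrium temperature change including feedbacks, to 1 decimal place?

1.4 K

Total gain g = 0.066 + 0.111 + 0.0563 = 0.2333.
Amplification A = 1/(1 − 0.2333) = 1.304.
ΔT = 1.05 × 1.304 = 1.4 K.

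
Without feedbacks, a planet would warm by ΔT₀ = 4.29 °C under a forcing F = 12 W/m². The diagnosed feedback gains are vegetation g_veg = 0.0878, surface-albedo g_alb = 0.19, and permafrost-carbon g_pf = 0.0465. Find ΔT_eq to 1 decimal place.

Total gain g = 0.0878 + 0.19 + 0.0465 = 0.3243.
Amplification A = 1/(1 − 0.3243) = 1.48.
ΔT = 4.29 × 1.48 = 6.3 °C.

6.3 °C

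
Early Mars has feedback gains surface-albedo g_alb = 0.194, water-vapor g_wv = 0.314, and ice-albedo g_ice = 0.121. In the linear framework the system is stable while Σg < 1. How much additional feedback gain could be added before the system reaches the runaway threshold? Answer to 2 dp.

Current total gain = 0.194 + 0.314 + 0.121 = 0.629.
Margin to runaway = 1 − 0.629 = 0.37.

0.37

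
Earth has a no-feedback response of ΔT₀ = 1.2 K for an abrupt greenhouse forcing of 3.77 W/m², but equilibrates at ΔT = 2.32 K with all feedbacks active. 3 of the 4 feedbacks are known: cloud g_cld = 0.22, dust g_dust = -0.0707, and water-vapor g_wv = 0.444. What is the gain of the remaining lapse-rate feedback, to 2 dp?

-0.11

Amplification A = ΔT/ΔT₀ = 2.32/1.2 = 1.933.
Total gain g = 1 − 1/A = 1 − 1/1.933 = 0.4827.
Known gains sum to 0.22 − 0.0707 + 0.444 = 0.5933.
g_lr = 0.4827 − 0.5933 = -0.11.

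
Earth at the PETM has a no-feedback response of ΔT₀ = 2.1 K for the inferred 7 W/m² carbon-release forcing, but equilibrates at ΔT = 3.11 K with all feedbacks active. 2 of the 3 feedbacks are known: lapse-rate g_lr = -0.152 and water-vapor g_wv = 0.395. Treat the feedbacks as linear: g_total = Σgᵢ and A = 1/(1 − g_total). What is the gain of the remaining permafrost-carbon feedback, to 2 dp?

Amplification A = ΔT/ΔT₀ = 3.11/2.1 = 1.481.
Total gain g = 1 − 1/A = 1 − 1/1.481 = 0.3248.
Known gains sum to -0.152 + 0.395 = 0.243.
g_pf = 0.3248 − 0.243 = 0.08.

0.08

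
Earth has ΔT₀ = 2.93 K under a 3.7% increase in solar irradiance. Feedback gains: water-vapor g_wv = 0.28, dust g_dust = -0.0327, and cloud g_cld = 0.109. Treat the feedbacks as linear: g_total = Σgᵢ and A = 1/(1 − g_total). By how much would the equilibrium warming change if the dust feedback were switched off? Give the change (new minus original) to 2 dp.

0.24 K

Original: g = 0.3563, ΔT = 2.93/(1−0.3563) = 4.5518 K.
Without dust: g' = 0.389, ΔT' = 2.93/(1−0.389) = 4.7954 K.
Change = 4.7954 − 4.5518 = 0.24 K.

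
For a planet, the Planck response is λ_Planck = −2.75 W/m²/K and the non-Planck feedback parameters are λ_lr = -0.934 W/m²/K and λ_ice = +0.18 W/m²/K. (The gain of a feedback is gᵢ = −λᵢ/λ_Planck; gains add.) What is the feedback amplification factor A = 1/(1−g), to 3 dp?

0.785

Convert to gains: g_lr = -0.934/2.75 = -0.3396; g_ice = 0.18/2.75 = 0.06545.
Total gain g = -0.27415.
A = 1/(1 + 0.27415) = 0.785.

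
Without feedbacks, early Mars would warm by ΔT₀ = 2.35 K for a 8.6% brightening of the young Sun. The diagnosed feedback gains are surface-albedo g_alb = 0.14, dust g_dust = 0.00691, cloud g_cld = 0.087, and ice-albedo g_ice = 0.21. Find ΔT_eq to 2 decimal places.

4.23 K

Total gain g = 0.14 + 0.00691 + 0.087 + 0.21 = 0.44391.
Amplification A = 1/(1 − 0.44391) = 1.798.
ΔT = 2.35 × 1.798 = 4.23 K.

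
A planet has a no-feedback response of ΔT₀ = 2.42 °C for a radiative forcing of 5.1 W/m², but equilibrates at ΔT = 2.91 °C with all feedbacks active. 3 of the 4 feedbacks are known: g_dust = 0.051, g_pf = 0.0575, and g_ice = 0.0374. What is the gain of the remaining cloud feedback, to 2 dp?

Amplification A = ΔT/ΔT₀ = 2.91/2.42 = 1.202.
Total gain g = 1 − 1/A = 1 − 1/1.202 = 0.1681.
Known gains sum to 0.051 + 0.0575 + 0.0374 = 0.1459.
g_cld = 0.1681 − 0.1459 = 0.02.

0.02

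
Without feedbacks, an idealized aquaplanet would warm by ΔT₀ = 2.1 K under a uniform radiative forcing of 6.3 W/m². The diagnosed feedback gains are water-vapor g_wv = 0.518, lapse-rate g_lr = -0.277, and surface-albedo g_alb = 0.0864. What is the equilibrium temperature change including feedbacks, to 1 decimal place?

3.1 K

Total gain g = 0.518 − 0.277 + 0.0864 = 0.3274.
Amplification A = 1/(1 − 0.3274) = 1.487.
ΔT = 2.1 × 1.487 = 3.1 K.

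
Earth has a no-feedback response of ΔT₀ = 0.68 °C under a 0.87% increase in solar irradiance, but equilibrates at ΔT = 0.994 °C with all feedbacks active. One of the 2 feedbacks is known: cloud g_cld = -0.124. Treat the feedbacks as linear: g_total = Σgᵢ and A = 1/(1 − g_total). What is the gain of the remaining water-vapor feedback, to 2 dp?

Amplification A = ΔT/ΔT₀ = 0.994/0.68 = 1.462.
Total gain g = 1 − 1/A = 1 − 1/1.462 = 0.316.
The known gain is -0.124.
g_wv = 0.316 + 0.124 = 0.44.

0.44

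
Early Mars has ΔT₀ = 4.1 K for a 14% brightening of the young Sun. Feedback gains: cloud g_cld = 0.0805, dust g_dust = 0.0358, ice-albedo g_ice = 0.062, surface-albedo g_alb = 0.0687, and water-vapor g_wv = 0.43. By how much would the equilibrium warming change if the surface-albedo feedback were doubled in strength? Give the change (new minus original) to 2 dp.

3.43 K

Original: g = 0.677, ΔT = 4.1/(1−0.677) = 12.6935 K.
With doubled surface-albedo: g' = 0.7457, ΔT' = 4.1/(1−0.7457) = 16.1227 K.
Change = 16.1227 − 12.6935 = 3.43 K.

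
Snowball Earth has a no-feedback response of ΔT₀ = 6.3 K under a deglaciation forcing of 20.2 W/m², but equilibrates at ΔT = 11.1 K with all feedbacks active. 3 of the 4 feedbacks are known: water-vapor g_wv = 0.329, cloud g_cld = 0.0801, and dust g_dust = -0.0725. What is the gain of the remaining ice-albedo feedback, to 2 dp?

0.10

Amplification A = ΔT/ΔT₀ = 11.1/6.3 = 1.762.
Total gain g = 1 − 1/A = 1 − 1/1.762 = 0.4325.
Known gains sum to 0.329 + 0.0801 − 0.0725 = 0.3366.
g_ice = 0.4325 − 0.3366 = 0.10.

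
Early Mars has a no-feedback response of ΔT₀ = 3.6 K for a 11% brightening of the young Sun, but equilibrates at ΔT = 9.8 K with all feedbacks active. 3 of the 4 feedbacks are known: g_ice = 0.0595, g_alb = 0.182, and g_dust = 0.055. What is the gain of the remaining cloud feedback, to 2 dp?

Amplification A = ΔT/ΔT₀ = 9.8/3.6 = 2.722.
Total gain g = 1 − 1/A = 1 − 1/2.722 = 0.6326.
Known gains sum to 0.0595 + 0.182 + 0.055 = 0.2965.
g_cld = 0.6326 − 0.2965 = 0.34.

0.34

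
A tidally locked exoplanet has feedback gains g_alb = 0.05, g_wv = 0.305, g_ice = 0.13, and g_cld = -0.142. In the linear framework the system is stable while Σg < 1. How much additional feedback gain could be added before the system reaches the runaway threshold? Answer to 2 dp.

0.66

Current total gain = 0.05 + 0.305 + 0.13 − 0.142 = 0.343.
Margin to runaway = 1 − 0.343 = 0.66.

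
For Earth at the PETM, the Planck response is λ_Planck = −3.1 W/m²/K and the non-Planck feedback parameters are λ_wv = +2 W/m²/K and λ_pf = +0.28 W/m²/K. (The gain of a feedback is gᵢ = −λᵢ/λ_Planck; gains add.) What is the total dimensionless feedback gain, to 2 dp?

0.74

Convert to gains: g_wv = 2/3.1 = 0.6452; g_pf = 0.28/3.1 = 0.09032.
Total gain g = 0.73552.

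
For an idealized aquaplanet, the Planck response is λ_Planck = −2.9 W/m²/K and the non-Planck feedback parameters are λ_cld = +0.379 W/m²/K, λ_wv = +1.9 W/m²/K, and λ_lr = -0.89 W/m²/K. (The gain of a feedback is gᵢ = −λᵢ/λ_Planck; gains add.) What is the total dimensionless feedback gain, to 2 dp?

0.48

Convert to gains: g_cld = 0.379/2.9 = 0.1307; g_wv = 1.9/2.9 = 0.6552; g_lr = -0.89/2.9 = -0.3069.
Total gain g = 0.479.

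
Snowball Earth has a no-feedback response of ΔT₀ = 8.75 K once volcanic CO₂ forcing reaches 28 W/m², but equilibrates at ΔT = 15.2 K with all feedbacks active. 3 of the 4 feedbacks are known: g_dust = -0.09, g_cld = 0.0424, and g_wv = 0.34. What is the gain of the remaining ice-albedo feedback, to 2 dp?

0.13

Amplification A = ΔT/ΔT₀ = 15.2/8.75 = 1.737.
Total gain g = 1 − 1/A = 1 − 1/1.737 = 0.4243.
Known gains sum to -0.09 + 0.0424 + 0.34 = 0.2924.
g_ice = 0.4243 − 0.2924 = 0.13.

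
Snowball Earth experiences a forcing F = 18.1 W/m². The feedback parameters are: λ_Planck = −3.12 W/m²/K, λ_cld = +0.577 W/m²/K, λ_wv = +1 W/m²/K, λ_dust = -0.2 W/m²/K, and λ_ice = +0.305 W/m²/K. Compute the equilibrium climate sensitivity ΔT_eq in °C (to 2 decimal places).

Net feedback parameter λ = (−3.12) + (+0.577) + (+1) + (-0.2) + (+0.305) = -1.438 W/m²/K.
ΔT = −F/λ = −18.1/(-1.438) = 12.59 °C.

12.59 °C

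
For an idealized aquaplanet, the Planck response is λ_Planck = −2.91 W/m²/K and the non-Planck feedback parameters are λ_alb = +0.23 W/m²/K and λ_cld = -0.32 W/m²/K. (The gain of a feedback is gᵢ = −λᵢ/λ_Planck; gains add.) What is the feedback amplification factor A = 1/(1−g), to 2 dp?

0.97

Convert to gains: g_alb = 0.23/2.91 = 0.07904; g_cld = -0.32/2.91 = -0.11.
Total gain g = -0.03096.
A = 1/(1 + 0.03096) = 0.97.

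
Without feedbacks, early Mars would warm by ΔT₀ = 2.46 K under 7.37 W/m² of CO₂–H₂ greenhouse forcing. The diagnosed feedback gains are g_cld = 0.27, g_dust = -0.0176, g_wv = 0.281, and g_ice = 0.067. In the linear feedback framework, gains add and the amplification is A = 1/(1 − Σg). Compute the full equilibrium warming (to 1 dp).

Total gain g = 0.27 − 0.0176 + 0.281 + 0.067 = 0.6004.
Amplification A = 1/(1 − 0.6004) = 2.503.
ΔT = 2.46 × 2.503 = 6.2 K.

6.2 K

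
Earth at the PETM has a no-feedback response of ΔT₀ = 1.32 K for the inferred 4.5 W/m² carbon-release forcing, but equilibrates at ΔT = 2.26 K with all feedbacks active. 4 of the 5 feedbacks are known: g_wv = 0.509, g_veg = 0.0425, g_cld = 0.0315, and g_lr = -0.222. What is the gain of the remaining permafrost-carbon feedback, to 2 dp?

0.05

Amplification A = ΔT/ΔT₀ = 2.26/1.32 = 1.712.
Total gain g = 1 − 1/A = 1 − 1/1.712 = 0.4159.
Known gains sum to 0.509 + 0.0425 + 0.0315 − 0.222 = 0.361.
g_pf = 0.4159 − 0.361 = 0.05.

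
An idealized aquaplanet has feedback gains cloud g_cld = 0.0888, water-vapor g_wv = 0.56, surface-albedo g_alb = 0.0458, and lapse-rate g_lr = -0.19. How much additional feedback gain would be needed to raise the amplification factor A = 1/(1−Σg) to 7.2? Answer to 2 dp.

0.36

Current total gain = 0.5046.
Target gain for A = 7.2: g* = 1 − 1/7.2 = 0.8611.
Additional gain needed = 0.8611 − 0.5046 = 0.36.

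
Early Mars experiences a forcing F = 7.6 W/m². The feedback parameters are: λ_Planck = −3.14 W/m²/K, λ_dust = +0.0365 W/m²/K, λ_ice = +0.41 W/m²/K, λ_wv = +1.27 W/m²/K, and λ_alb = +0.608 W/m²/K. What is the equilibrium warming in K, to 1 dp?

Net feedback parameter λ = (−3.14) + (+0.0365) + (+0.41) + (+1.27) + (+0.608) = -0.8155 W/m²/K.
ΔT = −F/λ = −7.6/(-0.8155) = 9.3 K.

9.3 K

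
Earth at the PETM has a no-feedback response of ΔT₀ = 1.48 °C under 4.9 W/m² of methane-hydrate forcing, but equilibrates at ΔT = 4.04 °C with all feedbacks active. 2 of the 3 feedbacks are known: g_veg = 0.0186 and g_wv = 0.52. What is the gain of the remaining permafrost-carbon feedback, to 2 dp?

0.10

Amplification A = ΔT/ΔT₀ = 4.04/1.48 = 2.73.
Total gain g = 1 − 1/A = 1 − 1/2.73 = 0.6337.
Known gains sum to 0.0186 + 0.52 = 0.5386.
g_pf = 0.6337 − 0.5386 = 0.10.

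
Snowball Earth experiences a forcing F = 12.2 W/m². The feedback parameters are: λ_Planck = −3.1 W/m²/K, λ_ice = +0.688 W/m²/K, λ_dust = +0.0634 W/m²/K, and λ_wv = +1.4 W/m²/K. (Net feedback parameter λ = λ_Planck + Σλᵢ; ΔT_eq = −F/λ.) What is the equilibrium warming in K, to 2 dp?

12.86 K

Net feedback parameter λ = (−3.1) + (+0.688) + (+0.0634) + (+1.4) = -0.9486 W/m²/K.
ΔT = −F/λ = −12.2/(-0.9486) = 12.86 K.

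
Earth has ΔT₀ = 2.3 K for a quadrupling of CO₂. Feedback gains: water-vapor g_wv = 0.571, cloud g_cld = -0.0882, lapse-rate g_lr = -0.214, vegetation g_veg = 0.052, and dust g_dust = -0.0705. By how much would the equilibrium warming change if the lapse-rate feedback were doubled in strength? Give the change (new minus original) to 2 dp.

-0.68 K

Original: g = 0.2503, ΔT = 2.3/(1−0.2503) = 3.0679 K.
With doubled lapse-rate: g' = 0.0363, ΔT' = 2.3/(1−0.0363) = 2.3866 K.
Change = 2.3866 − 3.0679 = -0.68 K.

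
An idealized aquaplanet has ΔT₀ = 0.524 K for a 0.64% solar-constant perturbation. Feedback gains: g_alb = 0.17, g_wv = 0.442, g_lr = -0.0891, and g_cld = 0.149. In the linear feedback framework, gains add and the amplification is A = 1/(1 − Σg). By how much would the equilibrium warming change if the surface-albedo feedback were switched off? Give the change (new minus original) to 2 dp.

-0.55 K

Original: g = 0.6719, ΔT = 0.524/(1−0.6719) = 1.5971 K.
Without surface-albedo: g' = 0.5019, ΔT' = 0.524/(1−0.5019) = 1.0520 K.
Change = 1.0520 − 1.5971 = -0.55 K.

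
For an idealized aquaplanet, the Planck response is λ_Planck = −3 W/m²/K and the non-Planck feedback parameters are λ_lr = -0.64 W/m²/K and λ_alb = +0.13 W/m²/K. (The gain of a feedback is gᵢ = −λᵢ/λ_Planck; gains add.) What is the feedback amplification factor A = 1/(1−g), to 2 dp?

0.85

Convert to gains: g_lr = -0.64/3 = -0.2133; g_alb = 0.13/3 = 0.04333.
Total gain g = -0.16997.
A = 1/(1 + 0.16997) = 0.85.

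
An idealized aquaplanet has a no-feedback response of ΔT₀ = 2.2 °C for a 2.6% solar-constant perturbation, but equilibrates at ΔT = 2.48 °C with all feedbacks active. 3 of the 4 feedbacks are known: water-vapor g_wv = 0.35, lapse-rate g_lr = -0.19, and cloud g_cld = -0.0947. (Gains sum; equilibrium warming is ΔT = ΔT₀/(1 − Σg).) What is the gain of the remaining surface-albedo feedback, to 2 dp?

Amplification A = ΔT/ΔT₀ = 2.48/2.2 = 1.127.
Total gain g = 1 − 1/A = 1 − 1/1.127 = 0.1127.
Known gains sum to 0.35 − 0.19 − 0.0947 = 0.0653.
g_alb = 0.1127 − 0.0653 = 0.05.

0.05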